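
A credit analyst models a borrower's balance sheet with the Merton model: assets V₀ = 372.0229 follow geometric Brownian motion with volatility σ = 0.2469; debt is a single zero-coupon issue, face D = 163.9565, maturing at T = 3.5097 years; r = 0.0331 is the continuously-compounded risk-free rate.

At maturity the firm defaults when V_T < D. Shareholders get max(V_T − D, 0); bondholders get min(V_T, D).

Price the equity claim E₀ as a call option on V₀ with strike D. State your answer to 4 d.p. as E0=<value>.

d₁ = [ln(V₀/D) + (r + σ²/2)T] / (σ√T)
   = [ln(372.0229/163.9565) + (0.0331 + 0.5·0.2469²)·3.5097] / (0.2469·√3.5097)
   = [0.819354 + 0.223146] / 0.462547 = 2.253825
d₂ = d₁ − σ√T = 2.253825 − 0.462547 = 1.791277
N(d₁) = 0.987896,  N(d₂) = 0.963376,  e^(−rT) = 0.890323
E₀ = V₀·N(d₁) − D·e^(−rT)·N(d₂)
   = 372.0229·0.987896 − 163.9565·0.890323·0.963376 = 226.892074

E0=226.8921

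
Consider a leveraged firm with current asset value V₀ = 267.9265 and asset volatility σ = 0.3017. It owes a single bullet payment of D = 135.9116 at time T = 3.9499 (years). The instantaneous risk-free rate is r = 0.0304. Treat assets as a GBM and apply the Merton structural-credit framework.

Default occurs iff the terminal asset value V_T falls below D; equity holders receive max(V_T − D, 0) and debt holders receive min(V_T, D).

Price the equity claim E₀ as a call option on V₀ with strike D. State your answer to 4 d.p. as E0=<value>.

d₁ = [ln(V₀/D) + (r + σ²/2)T] / (σ√T)
   = [ln(267.9265/135.9116) + (0.0304 + 0.5·0.3017²)·3.9499] / (0.3017·√3.9499)
   = [0.678708 + 0.299843] / 0.599609 = 1.631980
d₂ = d₁ − σ√T = 1.631980 − 0.599609 = 1.032371
N(d₁) = 0.948658,  N(d₂) = 0.849051,  e^(−rT) = 0.886852
E₀ = V₀·N(d₁) − D·e^(−rT)·N(d₂)
   = 267.9265·0.948658 − 135.9116·0.886852·0.849051 = 151.831600

E0=151.8316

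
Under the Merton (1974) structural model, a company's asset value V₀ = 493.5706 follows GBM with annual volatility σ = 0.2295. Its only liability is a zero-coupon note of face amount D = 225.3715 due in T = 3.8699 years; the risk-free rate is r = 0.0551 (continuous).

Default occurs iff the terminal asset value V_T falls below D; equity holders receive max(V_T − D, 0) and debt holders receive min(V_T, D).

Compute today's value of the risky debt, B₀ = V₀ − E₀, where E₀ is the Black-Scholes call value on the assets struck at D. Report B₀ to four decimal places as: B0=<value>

d₁ = [ln(V₀/D) + (r + σ²/2)T] / (σ√T)
   = [ln(493.5706/225.3715) + (0.0551 + 0.5·0.2295²)·3.8699] / (0.2295·√3.8699)
   = [0.783916 + 0.315146] / 0.451474 = 2.434386
d₂ = d₁ − σ√T = 2.434386 − 0.451474 = 1.982912
N(d₁) = 0.992541,  N(d₂) = 0.976311,  e^(−rT) = 0.807969
E₀ = V₀·N(d₁) − D·e^(−rT)·N(d₂)
   = 493.5706·0.992541 − 225.3715·0.807969·0.976311 = 312.109618
B₀ = V₀ − E₀ = 493.5706 − 312.109618 = 181.460982

B0=181.4610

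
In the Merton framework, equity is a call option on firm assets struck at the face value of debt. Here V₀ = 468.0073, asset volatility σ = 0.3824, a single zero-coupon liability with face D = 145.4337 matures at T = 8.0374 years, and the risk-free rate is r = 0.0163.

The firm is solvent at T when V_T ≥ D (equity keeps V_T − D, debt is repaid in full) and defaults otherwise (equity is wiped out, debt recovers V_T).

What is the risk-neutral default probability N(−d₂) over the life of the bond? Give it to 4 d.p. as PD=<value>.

d₁ = [ln(V₀/D) + (r + σ²/2)T] / (σ√T)
   = [ln(468.0073/145.4337) + (0.0163 + 0.5·0.3824²)·8.0374] / (0.3824·√8.0374)
   = [1.168764 + 0.718663] / 1.084116 = 1.740983
d₂ = d₁ − σ√T = 1.740983 − 1.084116 = 0.656867
risk-neutral PD = N(−d₂) = N(-0.656867) = 0.255633

PD=0.2556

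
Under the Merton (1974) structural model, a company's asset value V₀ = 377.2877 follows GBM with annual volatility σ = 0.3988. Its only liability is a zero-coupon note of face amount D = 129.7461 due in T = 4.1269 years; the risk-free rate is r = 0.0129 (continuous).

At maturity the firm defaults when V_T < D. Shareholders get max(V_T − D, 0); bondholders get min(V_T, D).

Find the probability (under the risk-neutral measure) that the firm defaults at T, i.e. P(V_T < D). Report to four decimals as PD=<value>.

PD=0.1640

d₁ = [ln(V₀/D) + (r + σ²/2)T] / (σ√T)
   = [ln(377.2877/129.7461) + (0.0129 + 0.5·0.3988²)·4.1269] / (0.3988·√4.1269)
   = [1.067429 + 0.381411] / 0.810153 = 1.788353
d₂ = d₁ − σ√T = 1.788353 − 0.810153 = 0.978200
risk-neutral PD = N(−d₂) = N(-0.978200) = 0.163988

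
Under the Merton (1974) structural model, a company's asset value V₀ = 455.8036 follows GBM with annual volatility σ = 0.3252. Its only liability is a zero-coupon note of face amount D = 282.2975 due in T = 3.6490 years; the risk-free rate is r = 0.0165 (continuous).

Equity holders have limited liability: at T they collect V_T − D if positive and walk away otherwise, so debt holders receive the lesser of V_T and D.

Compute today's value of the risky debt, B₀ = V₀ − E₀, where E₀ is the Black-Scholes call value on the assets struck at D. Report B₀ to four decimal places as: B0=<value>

d₁ = [ln(V₀/D) + (r + σ²/2)T] / (σ√T)
   = [ln(455.8036/282.2975) + (0.0165 + 0.5·0.3252²)·3.6490] / (0.3252·√3.6490)
   = [0.479101 + 0.253159] / 0.621209 = 1.178765
d₂ = d₁ − σ√T = 1.178765 − 0.621209 = 0.557557
N(d₁) = 0.880754,  N(d₂) = 0.711426,  e^(−rT) = 0.941568
E₀ = V₀·N(d₁) − D·e^(−rT)·N(d₂)
   = 455.8036·0.880754 − 282.2975·0.941568·0.711426 = 212.352109
B₀ = V₀ − E₀ = 455.8036 − 212.352109 = 243.451491

B0=243.4515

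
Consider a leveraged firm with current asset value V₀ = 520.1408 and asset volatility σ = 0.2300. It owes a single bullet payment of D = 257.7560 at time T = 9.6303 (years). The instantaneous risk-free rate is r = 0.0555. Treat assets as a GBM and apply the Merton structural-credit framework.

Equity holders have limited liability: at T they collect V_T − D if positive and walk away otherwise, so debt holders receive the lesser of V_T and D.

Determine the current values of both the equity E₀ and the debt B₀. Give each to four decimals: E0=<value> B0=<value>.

E0=372.3230 B0=147.8178

d₁ = [ln(V₀/D) + (r + σ²/2)T] / (σ√T)
   = [ln(520.1408/257.7560) + (0.0555 + 0.5·0.2300²)·9.6303] / (0.2300·√9.6303)
   = [0.702086 + 0.789203] / 0.713753 = 2.089364
d₂ = d₁ − σ√T = 2.089364 − 0.713753 = 1.375611
N(d₁) = 0.981663,  N(d₂) = 0.915529,  e^(−rT) = 0.585973
E₀ = V₀·N(d₁) − D·e^(−rT)·N(d₂)
   = 520.1408·0.981663 − 257.7560·0.585973·0.915529 = 372.323017
B₀ = V₀ − E₀ = 520.1408 − 372.323017 = 147.817783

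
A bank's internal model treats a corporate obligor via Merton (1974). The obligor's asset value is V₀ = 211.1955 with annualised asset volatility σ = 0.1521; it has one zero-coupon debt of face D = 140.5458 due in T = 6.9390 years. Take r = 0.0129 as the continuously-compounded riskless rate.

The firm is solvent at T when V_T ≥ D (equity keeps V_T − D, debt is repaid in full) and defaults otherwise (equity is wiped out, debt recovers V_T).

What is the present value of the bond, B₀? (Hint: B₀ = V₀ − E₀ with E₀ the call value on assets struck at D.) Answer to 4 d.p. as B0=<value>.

B0=125.1476

d₁ = [ln(V₀/D) + (r + σ²/2)T] / (σ√T)
   = [ln(211.1955/140.5458) + (0.0129 + 0.5·0.1521²)·6.9390] / (0.1521·√6.9390)
   = [0.407251 + 0.169778] / 0.400662 = 1.440190
d₂ = d₁ − σ√T = 1.440190 − 0.400662 = 1.039529
N(d₁) = 0.925093,  N(d₂) = 0.850720,  e^(−rT) = 0.914376
E₀ = V₀·N(d₁) − D·e^(−rT)·N(d₂)
   = 211.1955·0.925093 − 140.5458·0.914376·0.850720 = 86.047940
B₀ = V₀ − E₀ = 211.1955 − 86.047940 = 125.147560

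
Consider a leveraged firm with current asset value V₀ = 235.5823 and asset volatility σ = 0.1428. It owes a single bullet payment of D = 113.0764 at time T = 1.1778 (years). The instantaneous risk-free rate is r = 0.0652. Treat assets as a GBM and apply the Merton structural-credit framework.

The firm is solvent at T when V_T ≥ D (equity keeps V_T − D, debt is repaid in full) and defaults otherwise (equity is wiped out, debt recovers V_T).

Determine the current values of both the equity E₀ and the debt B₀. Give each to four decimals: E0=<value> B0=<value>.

E0=130.8643 B0=104.7180

d₁ = [ln(V₀/D) + (r + σ²/2)T] / (σ√T)
   = [ln(235.5823/113.0764) + (0.0652 + 0.5·0.1428²)·1.1778] / (0.1428·√1.1778)
   = [0.733997 + 0.088801] / 0.154976 = 5.309202
d₂ = d₁ − σ√T = 5.309202 − 0.154976 = 5.154226
N(d₁) = 1.000000,  N(d₂) = 1.000000,  e^(−rT) = 0.926082
E₀ = V₀·N(d₁) − D·e^(−rT)·N(d₂)
   = 235.5823·1.000000 − 113.0764·0.926082·1.000000 = 130.864288
B₀ = V₀ − E₀ = 235.5823 − 130.864288 = 104.718012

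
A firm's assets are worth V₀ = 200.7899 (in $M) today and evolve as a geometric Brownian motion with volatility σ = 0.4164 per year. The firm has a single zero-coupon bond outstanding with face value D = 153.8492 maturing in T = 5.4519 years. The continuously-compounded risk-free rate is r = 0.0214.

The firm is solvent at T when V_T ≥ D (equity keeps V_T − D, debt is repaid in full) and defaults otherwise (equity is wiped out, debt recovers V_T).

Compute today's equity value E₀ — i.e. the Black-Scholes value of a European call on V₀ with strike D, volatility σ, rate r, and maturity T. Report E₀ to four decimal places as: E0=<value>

d₁ = [ln(V₀/D) + (r + σ²/2)T] / (σ√T)
   = [ln(200.7899/153.8492) + (0.0214 + 0.5·0.4164²)·5.4519] / (0.4164·√5.4519)
   = [0.266286 + 0.589320] / 0.972265 = 0.880014
d₂ = d₁ − σ√T = 0.880014 − 0.972265 = -0.092251
N(d₁) = 0.810574,  N(d₂) = 0.463249,  e^(−rT) = 0.889878
E₀ = V₀·N(d₁) − D·e^(−rT)·N(d₂)
   = 200.7899·0.810574 − 153.8492·0.889878·0.463249 = 99.333004

E0=99.3330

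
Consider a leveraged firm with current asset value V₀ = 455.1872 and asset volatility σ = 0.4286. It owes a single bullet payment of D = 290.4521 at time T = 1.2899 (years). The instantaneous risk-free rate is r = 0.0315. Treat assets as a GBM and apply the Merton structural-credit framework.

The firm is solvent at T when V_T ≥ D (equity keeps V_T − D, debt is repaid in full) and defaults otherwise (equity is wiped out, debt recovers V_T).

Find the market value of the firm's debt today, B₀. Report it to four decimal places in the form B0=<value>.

d₁ = [ln(V₀/D) + (r + σ²/2)T] / (σ√T)
   = [ln(455.1872/290.4521) + (0.0315 + 0.5·0.4286²)·1.2899] / (0.4286·√1.2899)
   = [0.449270 + 0.159108] / 0.486777 = 1.249808
d₂ = d₁ − σ√T = 1.249808 − 0.486777 = 0.763031
N(d₁) = 0.894315,  N(d₂) = 0.777277,  e^(−rT) = 0.960183
E₀ = V₀·N(d₁) − D·e^(−rT)·N(d₂)
   = 455.1872·0.894315 − 290.4521·0.960183·0.777277 = 190.308190
B₀ = V₀ − E₀ = 455.1872 − 190.308190 = 264.879010

B0=264.8790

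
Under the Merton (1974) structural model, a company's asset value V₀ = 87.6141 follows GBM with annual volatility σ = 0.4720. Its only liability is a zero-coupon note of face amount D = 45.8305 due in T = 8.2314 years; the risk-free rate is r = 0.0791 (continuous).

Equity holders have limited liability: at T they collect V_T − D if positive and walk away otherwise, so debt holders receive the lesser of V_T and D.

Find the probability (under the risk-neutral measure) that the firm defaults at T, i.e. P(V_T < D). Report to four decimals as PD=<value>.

d₁ = [ln(V₀/D) + (r + σ²/2)T] / (σ√T)
   = [ln(87.6141/45.8305) + (0.0791 + 0.5·0.4720²)·8.2314] / (0.4720·√8.2314)
   = [0.647992 + 1.568016] / 1.354188 = 1.636411
d₂ = d₁ − σ√T = 1.636411 − 1.354188 = 0.282224
risk-neutral PD = N(−d₂) = N(-0.282224) = 0.388886

PD=0.3889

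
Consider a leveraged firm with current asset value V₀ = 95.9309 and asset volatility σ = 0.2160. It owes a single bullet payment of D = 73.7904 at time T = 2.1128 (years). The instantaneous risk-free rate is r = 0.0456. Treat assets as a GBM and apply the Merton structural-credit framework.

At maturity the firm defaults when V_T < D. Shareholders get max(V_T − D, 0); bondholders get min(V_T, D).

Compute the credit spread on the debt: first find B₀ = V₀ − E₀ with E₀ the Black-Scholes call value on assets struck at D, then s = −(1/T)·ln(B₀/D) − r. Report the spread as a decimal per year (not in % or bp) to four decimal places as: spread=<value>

spread=0.0112

d₁ = [ln(V₀/D) + (r + σ²/2)T] / (σ√T)
   = [ln(95.9309/73.7904) + (0.0456 + 0.5·0.2160²)·2.1128] / (0.2160·√2.1128)
   = [0.262399 + 0.145631] / 0.313966 = 1.299600
d₂ = d₁ − σ√T = 1.299600 − 0.313966 = 0.985634
N(d₁) = 0.903131,  N(d₂) = 0.837844,  e^(−rT) = 0.908152
E₀ = V₀·N(d₁) − D·e^(−rT)·N(d₂)
   = 95.9309·0.903131 − 73.7904·0.908152·0.837844 = 30.491847
B₀ = V₀ − E₀ = 95.9309 − 30.491847 = 65.439053
spread = −(1/T)·ln(B₀/D) − r = −(1/2.1128)·ln(65.439053/73.7904) − 0.0456 = 0.01124846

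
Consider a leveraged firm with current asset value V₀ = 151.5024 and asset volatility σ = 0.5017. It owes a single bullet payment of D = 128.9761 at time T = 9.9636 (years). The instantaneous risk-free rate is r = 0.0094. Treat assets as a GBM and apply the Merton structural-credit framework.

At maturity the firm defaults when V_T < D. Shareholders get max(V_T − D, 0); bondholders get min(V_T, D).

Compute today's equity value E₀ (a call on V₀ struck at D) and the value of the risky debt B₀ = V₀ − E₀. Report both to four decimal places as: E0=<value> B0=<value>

E0=94.6801 B0=56.8223

d₁ = [ln(V₀/D) + (r + σ²/2)T] / (σ√T)
   = [ln(151.5024/128.9761) + (0.0094 + 0.5·0.5017²)·9.9636] / (0.5017·√9.9636)
   = [0.160974 + 1.347591] / 1.583625 = 0.952603
d₂ = d₁ − σ√T = 0.952603 − 1.583625 = -0.631022
N(d₁) = 0.829604,  N(d₂) = 0.264013,  e^(−rT) = 0.910594
E₀ = V₀·N(d₁) − D·e^(−rT)·N(d₂)
   = 151.5024·0.829604 − 128.9761·0.910594·0.264013 = 94.680050
B₀ = V₀ − E₀ = 151.5024 − 94.680050 = 56.822350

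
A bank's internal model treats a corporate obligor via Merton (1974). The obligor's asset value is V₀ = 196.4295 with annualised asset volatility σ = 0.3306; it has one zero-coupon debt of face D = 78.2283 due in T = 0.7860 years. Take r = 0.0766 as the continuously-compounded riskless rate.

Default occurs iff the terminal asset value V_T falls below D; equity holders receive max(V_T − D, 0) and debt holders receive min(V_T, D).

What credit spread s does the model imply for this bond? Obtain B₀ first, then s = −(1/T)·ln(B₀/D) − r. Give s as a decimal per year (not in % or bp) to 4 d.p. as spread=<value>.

spread=0.0001

d₁ = [ln(V₀/D) + (r + σ²/2)T] / (σ√T)
   = [ln(196.4295/78.2283) + (0.0766 + 0.5·0.3306²)·0.7860] / (0.3306·√0.7860)
   = [0.920672 + 0.103161] / 0.293099 = 3.493133
d₂ = d₁ − σ√T = 3.493133 − 0.293099 = 3.200034
N(d₁) = 0.999761,  N(d₂) = 0.999313,  e^(−rT) = 0.941569
E₀ = V₀·N(d₁) − D·e^(−rT)·N(d₂)
   = 196.4295·0.999761 − 78.2283·0.941569·0.999313 = 122.775875
B₀ = V₀ − E₀ = 196.4295 − 122.775875 = 73.653625
spread = −(1/T)·ln(B₀/D) − r = −(1/0.7860)·ln(73.653625/78.2283) − 0.0766 = 0.00006426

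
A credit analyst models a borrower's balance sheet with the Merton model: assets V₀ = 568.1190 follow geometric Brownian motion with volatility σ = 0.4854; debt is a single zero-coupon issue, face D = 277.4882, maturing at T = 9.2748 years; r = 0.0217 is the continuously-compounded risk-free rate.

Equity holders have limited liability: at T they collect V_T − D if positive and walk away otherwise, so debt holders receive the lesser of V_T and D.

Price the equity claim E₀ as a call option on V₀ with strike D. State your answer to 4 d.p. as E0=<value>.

d₁ = [ln(V₀/D) + (r + σ²/2)T] / (σ√T)
   = [ln(568.1190/277.4882) + (0.0217 + 0.5·0.4854²)·9.2748] / (0.4854·√9.2748)
   = [0.716552 + 1.293896] / 1.478264 = 1.360006
d₂ = d₁ − σ√T = 1.360006 − 1.478264 = -0.118258
N(d₁) = 0.913086,  N(d₂) = 0.452932,  e^(−rT) = 0.817697
E₀ = V₀·N(d₁) − D·e^(−rT)·N(d₂)
   = 568.1190·0.913086 − 277.4882·0.817697·0.452932 = 415.970727

E0=415.9707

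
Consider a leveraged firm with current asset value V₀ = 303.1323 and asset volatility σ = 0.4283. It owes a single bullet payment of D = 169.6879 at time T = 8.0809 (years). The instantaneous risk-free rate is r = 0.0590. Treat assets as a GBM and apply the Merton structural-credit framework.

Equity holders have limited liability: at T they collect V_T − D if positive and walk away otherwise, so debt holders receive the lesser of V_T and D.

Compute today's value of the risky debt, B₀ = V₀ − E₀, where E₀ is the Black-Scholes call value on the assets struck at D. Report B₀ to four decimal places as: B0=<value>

d₁ = [ln(V₀/D) + (r + σ²/2)T] / (σ√T)
   = [ln(303.1323/169.6879) + (0.0590 + 0.5·0.4283²)·8.0809] / (0.4283·√8.0809)
   = [0.580208 + 1.217957] / 1.217525 = 1.476902
d₂ = d₁ − σ√T = 1.476902 − 1.217525 = 0.259377
N(d₁) = 0.930149,  N(d₂) = 0.602328,  e^(−rT) = 0.620783
E₀ = V₀·N(d₁) − D·e^(−rT)·N(d₂)
   = 303.1323·0.930149 − 169.6879·0.620783·0.602328 = 218.509359
B₀ = V₀ − E₀ = 303.1323 − 218.509359 = 84.622941

B0=84.6229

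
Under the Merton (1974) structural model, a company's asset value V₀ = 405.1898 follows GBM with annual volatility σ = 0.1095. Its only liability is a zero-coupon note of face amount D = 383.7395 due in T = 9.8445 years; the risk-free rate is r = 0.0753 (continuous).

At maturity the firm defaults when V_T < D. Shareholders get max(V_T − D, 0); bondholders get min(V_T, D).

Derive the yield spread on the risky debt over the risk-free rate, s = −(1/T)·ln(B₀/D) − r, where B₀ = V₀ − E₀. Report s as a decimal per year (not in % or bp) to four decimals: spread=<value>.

spread=0.0002

d₁ = [ln(V₀/D) + (r + σ²/2)T] / (σ√T)
   = [ln(405.1898/383.7395) + (0.0753 + 0.5·0.1095²)·9.8445] / (0.1095·√9.8445)
   = [0.054392 + 0.800310] / 0.343567 = 2.487732
d₂ = d₁ − σ√T = 2.487732 − 0.343567 = 2.144165
N(d₁) = 0.993572,  N(d₂) = 0.983990,  e^(−rT) = 0.476498
E₀ = V₀·N(d₁) − D·e^(−rT)·N(d₂)
   = 405.1898·0.993572 − 383.7395·0.476498·0.983990 = 222.661375
B₀ = V₀ − E₀ = 405.1898 − 222.661375 = 182.528425
spread = −(1/T)·ln(B₀/D) − r = −(1/9.8445)·ln(182.528425/383.7395) − 0.0753 = 0.00017951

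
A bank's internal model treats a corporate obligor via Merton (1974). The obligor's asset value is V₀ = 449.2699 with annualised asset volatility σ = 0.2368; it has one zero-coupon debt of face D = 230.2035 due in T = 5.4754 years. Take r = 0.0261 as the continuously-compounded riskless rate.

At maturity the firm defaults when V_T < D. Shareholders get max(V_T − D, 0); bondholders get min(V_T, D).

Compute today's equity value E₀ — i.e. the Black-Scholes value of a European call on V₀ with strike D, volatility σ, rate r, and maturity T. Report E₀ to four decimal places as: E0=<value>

d₁ = [ln(V₀/D) + (r + σ²/2)T] / (σ√T)
   = [ln(449.2699/230.2035) + (0.0261 + 0.5·0.2368²)·5.4754] / (0.2368·√5.4754)
   = [0.668660 + 0.296422] / 0.554102 = 1.741706
d₂ = d₁ − σ√T = 1.741706 − 0.554102 = 1.187604
N(d₁) = 0.959220,  N(d₂) = 0.882505,  e^(−rT) = 0.866834
E₀ = V₀·N(d₁) − D·e^(−rT)·N(d₂)
   = 449.2699·0.959220 − 230.2035·0.866834·0.882505 = 254.846362

E0=254.8464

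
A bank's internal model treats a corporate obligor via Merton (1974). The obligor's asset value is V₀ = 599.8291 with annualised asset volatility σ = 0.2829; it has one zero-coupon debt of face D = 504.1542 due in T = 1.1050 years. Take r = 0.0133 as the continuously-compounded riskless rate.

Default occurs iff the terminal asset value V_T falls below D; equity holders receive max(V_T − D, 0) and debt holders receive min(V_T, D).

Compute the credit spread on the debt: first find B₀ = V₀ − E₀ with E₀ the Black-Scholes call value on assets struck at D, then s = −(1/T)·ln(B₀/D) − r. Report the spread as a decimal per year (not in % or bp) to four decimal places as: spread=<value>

d₁ = [ln(V₀/D) + (r + σ²/2)T] / (σ√T)
   = [ln(599.8291/504.1542) + (0.0133 + 0.5·0.2829²)·1.1050] / (0.2829·√1.1050)
   = [0.173763 + 0.058914] / 0.297382 = 0.782419
d₂ = d₁ − σ√T = 0.782419 − 0.297382 = 0.485037
N(d₁) = 0.783016,  N(d₂) = 0.686175,  e^(−rT) = 0.985411
E₀ = V₀·N(d₁) − D·e^(−rT)·N(d₂)
   = 599.8291·0.783016 − 504.1542·0.985411·0.686175 = 128.784518
B₀ = V₀ − E₀ = 599.8291 − 128.784518 = 471.044582
spread = −(1/T)·ln(B₀/D) − r = −(1/1.1050)·ln(471.044582/504.1542) − 0.0133 = 0.04817460

spread=0.0482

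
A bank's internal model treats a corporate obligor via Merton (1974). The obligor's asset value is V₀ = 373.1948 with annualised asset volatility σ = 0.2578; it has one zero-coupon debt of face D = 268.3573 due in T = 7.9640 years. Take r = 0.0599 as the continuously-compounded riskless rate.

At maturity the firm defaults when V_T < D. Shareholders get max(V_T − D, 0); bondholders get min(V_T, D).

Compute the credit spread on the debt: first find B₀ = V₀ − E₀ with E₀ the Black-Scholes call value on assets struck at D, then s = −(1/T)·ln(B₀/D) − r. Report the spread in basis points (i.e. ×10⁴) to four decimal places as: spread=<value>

d₁ = [ln(V₀/D) + (r + σ²/2)T] / (σ√T)
   = [ln(373.1948/268.3573) + (0.0599 + 0.5·0.2578²)·7.9640] / (0.2578·√7.9640)
   = [0.329781 + 0.741691] / 0.727526 = 1.472761
d₂ = d₁ − σ√T = 1.472761 − 0.727526 = 0.745235
N(d₁) = 0.929592,  N(d₂) = 0.771935,  e^(−rT) = 0.620615
E₀ = V₀·N(d₁) − D·e^(−rT)·N(d₂)
   = 373.1948·0.929592 − 268.3573·0.620615·0.771935 = 218.355749
B₀ = V₀ − E₀ = 373.1948 − 218.355749 = 154.839051
spread = −(1/T)·ln(B₀/D) − r = −(1/7.9640)·ln(154.839051/268.3573) − 0.0599 = 0.00915237
in basis points: 0.00915237 × 10⁴ = 91.5237 bp

spread=91.5237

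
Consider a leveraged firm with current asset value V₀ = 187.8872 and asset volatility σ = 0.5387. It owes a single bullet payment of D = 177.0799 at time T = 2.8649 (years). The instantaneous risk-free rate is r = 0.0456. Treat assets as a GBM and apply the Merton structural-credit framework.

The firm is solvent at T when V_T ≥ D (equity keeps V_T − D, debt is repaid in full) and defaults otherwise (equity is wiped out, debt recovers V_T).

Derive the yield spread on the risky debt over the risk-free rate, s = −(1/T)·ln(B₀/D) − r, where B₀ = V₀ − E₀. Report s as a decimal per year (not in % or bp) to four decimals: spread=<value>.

d₁ = [ln(V₀/D) + (r + σ²/2)T] / (σ√T)
   = [ln(187.8872/177.0799) + (0.0456 + 0.5·0.5387²)·2.8649] / (0.5387·√2.8649)
   = [0.059241 + 0.546333] / 0.911804 = 0.664149
d₂ = d₁ − σ√T = 0.664149 − 0.911804 = -0.247656
N(d₁) = 0.746702,  N(d₂) = 0.402200,  e^(−rT) = 0.877534
E₀ = V₀·N(d₁) − D·e^(−rT)·N(d₂)
   = 187.8872·0.746702 − 177.0799·0.877534·0.402200 = 77.796441
B₀ = V₀ − E₀ = 187.8872 − 77.796441 = 110.090759
spread = −(1/T)·ln(B₀/D) − r = −(1/2.8649)·ln(110.090759/177.0799) − 0.0456 = 0.12030315

spread=0.1203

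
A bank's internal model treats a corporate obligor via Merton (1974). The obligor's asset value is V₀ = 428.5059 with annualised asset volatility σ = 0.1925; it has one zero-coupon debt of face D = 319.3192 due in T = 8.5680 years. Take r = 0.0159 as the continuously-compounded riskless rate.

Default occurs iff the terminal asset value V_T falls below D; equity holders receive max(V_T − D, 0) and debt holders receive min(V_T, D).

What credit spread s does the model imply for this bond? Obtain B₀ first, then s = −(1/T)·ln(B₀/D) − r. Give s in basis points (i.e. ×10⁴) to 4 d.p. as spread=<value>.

d₁ = [ln(V₀/D) + (r + σ²/2)T] / (σ√T)
   = [ln(428.5059/319.3192) + (0.0159 + 0.5·0.1925²)·8.5680] / (0.1925·√8.5680)
   = [0.294113 + 0.294980] / 0.563470 = 1.045475
d₂ = d₁ − σ√T = 1.045475 − 0.563470 = 0.482006
N(d₁) = 0.852098,  N(d₂) = 0.685099,  e^(−rT) = 0.872641
E₀ = V₀·N(d₁) − D·e^(−rT)·N(d₂)
   = 428.5059·0.852098 − 319.3192·0.872641·0.685099 = 174.225634
B₀ = V₀ − E₀ = 428.5059 − 174.225634 = 254.280266
spread = −(1/T)·ln(B₀/D) − r = −(1/8.5680)·ln(254.280266/319.3192) − 0.0159 = 0.01068195
in basis points: 0.01068195 × 10⁴ = 106.8195 bp

spread=106.8195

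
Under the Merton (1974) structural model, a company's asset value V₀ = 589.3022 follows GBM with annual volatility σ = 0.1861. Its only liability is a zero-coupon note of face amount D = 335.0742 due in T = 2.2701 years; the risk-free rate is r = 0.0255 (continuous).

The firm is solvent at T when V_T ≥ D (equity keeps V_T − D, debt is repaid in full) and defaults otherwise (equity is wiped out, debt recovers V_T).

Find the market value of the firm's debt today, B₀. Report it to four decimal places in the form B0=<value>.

B0=315.6740

d₁ = [ln(V₀/D) + (r + σ²/2)T] / (σ√T)
   = [ln(589.3022/335.0742) + (0.0255 + 0.5·0.1861²)·2.2701] / (0.1861·√2.2701)
   = [0.564587 + 0.097198] / 0.280394 = 2.360196
d₂ = d₁ − σ√T = 2.360196 − 0.280394 = 2.079802
N(d₁) = 0.990867,  N(d₂) = 0.981228,  e^(−rT) = 0.943756
E₀ = V₀·N(d₁) − D·e^(−rT)·N(d₂)
   = 589.3022·0.990867 − 335.0742·0.943756·0.981228 = 273.628197
B₀ = V₀ − E₀ = 589.3022 − 273.628197 = 315.674003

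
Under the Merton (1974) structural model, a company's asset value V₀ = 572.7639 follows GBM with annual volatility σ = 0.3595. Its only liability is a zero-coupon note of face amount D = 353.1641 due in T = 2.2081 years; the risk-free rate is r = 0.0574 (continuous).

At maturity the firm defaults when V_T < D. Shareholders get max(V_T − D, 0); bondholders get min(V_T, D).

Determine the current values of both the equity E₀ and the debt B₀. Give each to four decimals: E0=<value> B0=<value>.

d₁ = [ln(V₀/D) + (r + σ²/2)T] / (σ√T)
   = [ln(572.7639/353.1641) + (0.0574 + 0.5·0.3595²)·2.2081] / (0.3595·√2.2081)
   = [0.483541 + 0.269433] / 0.534205 = 1.409520
d₂ = d₁ − σ√T = 1.409520 − 0.534205 = 0.875315
N(d₁) = 0.920659,  N(d₂) = 0.809299,  e^(−rT) = 0.880958
E₀ = V₀·N(d₁) − D·e^(−rT)·N(d₂)
   = 572.7639·0.920659 − 353.1641·0.880958·0.809299 = 275.529090
B₀ = V₀ − E₀ = 572.7639 − 275.529090 = 297.234810

E0=275.5291 B0=297.2348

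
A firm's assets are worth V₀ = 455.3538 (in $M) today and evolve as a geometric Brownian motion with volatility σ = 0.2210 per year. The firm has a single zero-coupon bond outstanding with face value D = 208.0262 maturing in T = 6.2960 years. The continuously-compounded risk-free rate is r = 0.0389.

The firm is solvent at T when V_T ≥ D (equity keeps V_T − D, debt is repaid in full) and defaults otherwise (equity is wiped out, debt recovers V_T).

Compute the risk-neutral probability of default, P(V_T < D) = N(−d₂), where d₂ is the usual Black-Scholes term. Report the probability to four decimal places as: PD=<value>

d₁ = [ln(V₀/D) + (r + σ²/2)T] / (σ√T)
   = [ln(455.3538/208.0262) + (0.0389 + 0.5·0.2210²)·6.2960] / (0.2210·√6.2960)
   = [0.783411 + 0.398666] / 0.554529 = 2.131675
d₂ = d₁ − σ√T = 2.131675 − 0.554529 = 1.577145
risk-neutral PD = N(−d₂) = N(-1.577145) = 0.057381

PD=0.0574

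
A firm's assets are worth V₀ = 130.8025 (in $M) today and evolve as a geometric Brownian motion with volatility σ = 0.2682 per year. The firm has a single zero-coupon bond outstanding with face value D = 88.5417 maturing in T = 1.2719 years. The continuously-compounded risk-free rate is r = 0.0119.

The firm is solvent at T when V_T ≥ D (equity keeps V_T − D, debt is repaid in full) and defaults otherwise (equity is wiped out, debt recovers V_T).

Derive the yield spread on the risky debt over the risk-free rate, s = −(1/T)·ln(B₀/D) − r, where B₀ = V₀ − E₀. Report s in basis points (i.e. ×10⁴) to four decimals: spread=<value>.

d₁ = [ln(V₀/D) + (r + σ²/2)T] / (σ√T)
   = [ln(130.8025/88.5417) + (0.0119 + 0.5·0.2682²)·1.2719] / (0.2682·√1.2719)
   = [0.390215 + 0.060880] / 0.302472 = 1.491362
d₂ = d₁ − σ√T = 1.491362 − 0.302472 = 1.188890
N(d₁) = 0.932067,  N(d₂) = 0.882758,  e^(−rT) = 0.984978
E₀ = V₀·N(d₁) − D·e^(−rT)·N(d₂)
   = 130.8025·0.932067 − 88.5417·0.984978·0.882758 = 44.929829
B₀ = V₀ − E₀ = 130.8025 − 44.929829 = 85.872671
spread = −(1/T)·ln(B₀/D) − r = −(1/1.2719)·ln(85.872671/88.5417) − 0.0119 = 0.01216478
in basis points: 0.01216478 × 10⁴ = 121.6478 bp

spread=121.6478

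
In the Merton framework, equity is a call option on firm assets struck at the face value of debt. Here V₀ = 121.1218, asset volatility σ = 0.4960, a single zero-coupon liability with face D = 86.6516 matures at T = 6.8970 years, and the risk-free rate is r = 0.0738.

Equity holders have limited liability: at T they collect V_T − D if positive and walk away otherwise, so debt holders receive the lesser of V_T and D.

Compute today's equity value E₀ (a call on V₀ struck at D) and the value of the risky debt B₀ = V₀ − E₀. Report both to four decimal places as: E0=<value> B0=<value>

E0=83.4082 B0=37.7136

d₁ = [ln(V₀/D) + (r + σ²/2)T] / (σ√T)
   = [ln(121.1218/86.6516) + (0.0738 + 0.5·0.4960²)·6.8970] / (0.4960·√6.8970)
   = [0.334901 + 1.357385] / 1.302602 = 1.299158
d₂ = d₁ − σ√T = 1.299158 − 1.302602 = -0.003444
N(d₁) = 0.903055,  N(d₂) = 0.498626,  e^(−rT) = 0.601097
E₀ = V₀·N(d₁) − D·e^(−rT)·N(d₂)
   = 121.1218·0.903055 − 86.6516·0.601097·0.498626 = 83.408214
B₀ = V₀ − E₀ = 121.1218 − 83.408214 = 37.713586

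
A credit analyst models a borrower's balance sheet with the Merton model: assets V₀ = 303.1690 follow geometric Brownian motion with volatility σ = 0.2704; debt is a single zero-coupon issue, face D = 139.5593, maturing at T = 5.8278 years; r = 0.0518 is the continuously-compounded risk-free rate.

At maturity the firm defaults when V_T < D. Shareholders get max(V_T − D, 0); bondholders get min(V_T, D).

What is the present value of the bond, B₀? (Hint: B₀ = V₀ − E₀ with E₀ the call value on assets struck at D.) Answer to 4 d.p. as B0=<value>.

d₁ = [ln(V₀/D) + (r + σ²/2)T] / (σ√T)
   = [ln(303.1690/139.5593) + (0.0518 + 0.5·0.2704²)·5.8278] / (0.2704·√5.8278)
   = [0.775801 + 0.514933] / 0.652768 = 1.977324
d₂ = d₁ − σ√T = 1.977324 − 0.652768 = 1.324555
N(d₁) = 0.975997,  N(d₂) = 0.907341,  e^(−rT) = 0.739427
E₀ = V₀·N(d₁) − D·e^(−rT)·N(d₂)
   = 303.1690·0.975997 − 139.5593·0.739427·0.907341 = 202.260171
B₀ = V₀ − E₀ = 303.1690 − 202.260171 = 100.908829

B0=100.9088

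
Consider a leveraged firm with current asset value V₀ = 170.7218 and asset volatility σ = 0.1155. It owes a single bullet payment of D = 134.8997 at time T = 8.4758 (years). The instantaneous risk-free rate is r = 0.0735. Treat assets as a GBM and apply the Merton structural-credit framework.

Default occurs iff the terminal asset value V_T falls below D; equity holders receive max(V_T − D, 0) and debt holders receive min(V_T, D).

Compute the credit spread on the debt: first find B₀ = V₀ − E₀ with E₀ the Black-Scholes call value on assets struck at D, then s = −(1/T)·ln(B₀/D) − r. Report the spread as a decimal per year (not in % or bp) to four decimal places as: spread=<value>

spread=0.0001

d₁ = [ln(V₀/D) + (r + σ²/2)T] / (σ√T)
   = [ln(170.7218/134.8997) + (0.0735 + 0.5·0.1155²)·8.4758] / (0.1155·√8.4758)
   = [0.235504 + 0.679506] / 0.336258 = 2.721156
d₂ = d₁ − σ√T = 2.721156 − 0.336258 = 2.384898
N(d₁) = 0.996747,  N(d₂) = 0.991458,  e^(−rT) = 0.536348
E₀ = V₀·N(d₁) − D·e^(−rT)·N(d₂)
   = 170.7218·0.996747 − 134.8997·0.536348·0.991458 = 98.431288
B₀ = V₀ − E₀ = 170.7218 − 98.431288 = 72.290512
spread = −(1/T)·ln(B₀/D) − r = −(1/8.4758)·ln(72.290512/134.8997) − 0.0735 = 0.00010233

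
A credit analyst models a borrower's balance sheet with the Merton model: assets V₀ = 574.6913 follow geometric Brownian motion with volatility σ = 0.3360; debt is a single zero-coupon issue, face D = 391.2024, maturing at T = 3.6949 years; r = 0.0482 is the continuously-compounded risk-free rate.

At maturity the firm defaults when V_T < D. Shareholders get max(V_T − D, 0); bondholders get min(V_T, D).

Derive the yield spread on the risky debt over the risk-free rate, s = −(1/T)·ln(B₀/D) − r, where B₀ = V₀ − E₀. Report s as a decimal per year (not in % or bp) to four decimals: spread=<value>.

d₁ = [ln(V₀/D) + (r + σ²/2)T] / (σ√T)
   = [ln(574.6913/391.2024) + (0.0482 + 0.5·0.3360²)·3.6949] / (0.3360·√3.6949)
   = [0.384608 + 0.386664] / 0.645863 = 1.194172
d₂ = d₁ − σ√T = 1.194172 − 0.645863 = 0.548309
N(d₁) = 0.883795,  N(d₂) = 0.708260,  e^(−rT) = 0.836864
E₀ = V₀·N(d₁) − D·e^(−rT)·N(d₂)
   = 574.6913·0.883795 − 391.2024·0.836864·0.708260 = 276.036774
B₀ = V₀ − E₀ = 574.6913 − 276.036774 = 298.654526
spread = −(1/T)·ln(B₀/D) − r = −(1/3.6949)·ln(298.654526/391.2024) − 0.0482 = 0.02485681

spread=0.0249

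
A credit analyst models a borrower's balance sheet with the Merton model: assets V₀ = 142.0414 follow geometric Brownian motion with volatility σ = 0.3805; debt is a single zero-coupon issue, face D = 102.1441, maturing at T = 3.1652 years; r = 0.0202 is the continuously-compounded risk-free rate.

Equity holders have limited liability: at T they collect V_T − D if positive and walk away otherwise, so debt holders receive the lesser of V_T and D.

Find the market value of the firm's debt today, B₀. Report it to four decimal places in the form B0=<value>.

d₁ = [ln(V₀/D) + (r + σ²/2)T] / (σ√T)
   = [ln(142.0414/102.1441) + (0.0202 + 0.5·0.3805²)·3.1652] / (0.3805·√3.1652)
   = [0.329734 + 0.293066] / 0.676948 = 0.920012
d₂ = d₁ − σ√T = 0.920012 − 0.676948 = 0.243064
N(d₁) = 0.821217,  N(d₂) = 0.596022,  e^(−rT) = 0.938064
E₀ = V₀·N(d₁) − D·e^(−rT)·N(d₂)
   = 142.0414·0.821217 − 102.1441·0.938064·0.596022 = 59.537302
B₀ = V₀ − E₀ = 142.0414 − 59.537302 = 82.504098

B0=82.5041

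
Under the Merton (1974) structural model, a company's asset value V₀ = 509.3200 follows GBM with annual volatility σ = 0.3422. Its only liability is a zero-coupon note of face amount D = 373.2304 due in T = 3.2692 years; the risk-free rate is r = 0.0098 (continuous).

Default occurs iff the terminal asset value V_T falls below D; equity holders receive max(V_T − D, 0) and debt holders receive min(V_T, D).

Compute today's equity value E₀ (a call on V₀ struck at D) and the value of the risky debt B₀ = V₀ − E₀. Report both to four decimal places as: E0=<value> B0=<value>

E0=194.8685 B0=314.4515

d₁ = [ln(V₀/D) + (r + σ²/2)T] / (σ√T)
   = [ln(509.3200/373.2304) + (0.0098 + 0.5·0.3422²)·3.2692] / (0.3422·√3.2692)
   = [0.310881 + 0.223451] / 0.618729 = 0.863595
d₂ = d₁ − σ√T = 0.863595 − 0.618729 = 0.244866
N(d₁) = 0.806095,  N(d₂) = 0.596720,  e^(−rT) = 0.968470
E₀ = V₀·N(d₁) − D·e^(−rT)·N(d₂)
   = 509.3200·0.806095 − 373.2304·0.968470·0.596720 = 194.868503
B₀ = V₀ − E₀ = 509.3200 − 194.868503 = 314.451497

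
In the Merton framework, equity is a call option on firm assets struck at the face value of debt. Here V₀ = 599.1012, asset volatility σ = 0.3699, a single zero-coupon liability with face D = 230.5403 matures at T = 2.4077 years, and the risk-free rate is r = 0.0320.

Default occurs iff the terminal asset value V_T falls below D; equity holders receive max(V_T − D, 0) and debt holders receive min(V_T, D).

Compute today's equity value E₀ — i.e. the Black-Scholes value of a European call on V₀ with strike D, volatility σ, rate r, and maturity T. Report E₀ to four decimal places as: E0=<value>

d₁ = [ln(V₀/D) + (r + σ²/2)T] / (σ√T)
   = [ln(599.1012/230.5403) + (0.0320 + 0.5·0.3699²)·2.4077] / (0.3699·√2.4077)
   = [0.955005 + 0.241764] / 0.573965 = 2.085090
d₂ = d₁ − σ√T = 2.085090 − 0.573965 = 1.511125
N(d₁) = 0.981469,  N(d₂) = 0.934622,  e^(−rT) = 0.925847
E₀ = V₀·N(d₁) − D·e^(−rT)·N(d₂)
   = 599.1012·0.981469 − 230.5403·0.925847·0.934622 = 388.509172

E0=388.5092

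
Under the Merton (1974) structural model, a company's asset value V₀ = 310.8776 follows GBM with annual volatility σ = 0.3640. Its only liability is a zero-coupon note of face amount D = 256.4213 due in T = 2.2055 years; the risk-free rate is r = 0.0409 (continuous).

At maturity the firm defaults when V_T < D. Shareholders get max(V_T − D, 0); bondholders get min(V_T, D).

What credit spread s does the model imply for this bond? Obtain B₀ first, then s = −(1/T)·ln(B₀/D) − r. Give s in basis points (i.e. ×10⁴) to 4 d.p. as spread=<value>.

spread=561.9450

d₁ = [ln(V₀/D) + (r + σ²/2)T] / (σ√T)
   = [ln(310.8776/256.4213) + (0.0409 + 0.5·0.3640²)·2.2055] / (0.3640·√2.2055)
   = [0.192577 + 0.236315] / 0.540574 = 0.793402
d₂ = d₁ − σ√T = 0.793402 − 0.540574 = 0.252829
N(d₁) = 0.786228,  N(d₂) = 0.599800,  e^(−rT) = 0.913744
E₀ = V₀·N(d₁) − D·e^(−rT)·N(d₂)
   = 310.8776·0.786228 − 256.4213·0.913744·0.599800 = 103.885656
B₀ = V₀ − E₀ = 310.8776 − 103.885656 = 206.991944
spread = −(1/T)·ln(B₀/D) − r = −(1/2.2055)·ln(206.991944/256.4213) − 0.0409 = 0.05619450
in basis points: 0.05619450 × 10⁴ = 561.9450 bp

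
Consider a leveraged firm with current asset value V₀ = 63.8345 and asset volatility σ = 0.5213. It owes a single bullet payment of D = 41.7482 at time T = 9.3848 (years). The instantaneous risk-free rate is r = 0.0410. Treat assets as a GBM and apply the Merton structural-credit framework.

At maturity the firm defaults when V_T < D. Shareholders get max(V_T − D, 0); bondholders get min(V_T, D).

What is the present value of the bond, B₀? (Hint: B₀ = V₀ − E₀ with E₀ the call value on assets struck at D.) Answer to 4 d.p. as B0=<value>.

d₁ = [ln(V₀/D) + (r + σ²/2)T] / (σ√T)
   = [ln(63.8345/41.7482) + (0.0410 + 0.5·0.5213²)·9.3848] / (0.5213·√9.3848)
   = [0.424637 + 1.659954] / 1.596983 = 1.305331
d₂ = d₁ − σ√T = 1.305331 − 1.596983 = -0.291652
N(d₁) = 0.904110,  N(d₂) = 0.385276,  e^(−rT) = 0.680603
E₀ = V₀·N(d₁) − D·e^(−rT)·N(d₂)
   = 63.8345·0.904110 − 41.7482·0.680603·0.385276 = 46.766187
B₀ = V₀ − E₀ = 63.8345 − 46.766187 = 17.068313

B0=17.0683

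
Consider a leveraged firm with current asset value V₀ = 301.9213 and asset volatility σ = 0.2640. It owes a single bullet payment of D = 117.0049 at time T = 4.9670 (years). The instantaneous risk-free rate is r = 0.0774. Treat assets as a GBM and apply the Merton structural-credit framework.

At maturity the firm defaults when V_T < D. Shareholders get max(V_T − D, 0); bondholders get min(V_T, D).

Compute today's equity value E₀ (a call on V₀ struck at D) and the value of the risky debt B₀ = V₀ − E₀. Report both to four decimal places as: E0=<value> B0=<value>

E0=222.6188 B0=79.3025

d₁ = [ln(V₀/D) + (r + σ²/2)T] / (σ√T)
   = [ln(301.9213/117.0049) + (0.0774 + 0.5·0.2640²)·4.9670] / (0.2640·√4.9670)
   = [0.947951 + 0.557536] / 0.588371 = 2.558738
d₂ = d₁ − σ√T = 2.558738 − 0.588371 = 1.970367
N(d₁) = 0.994747,  N(d₂) = 0.975602,  e^(−rT) = 0.680828
E₀ = V₀·N(d₁) − D·e^(−rT)·N(d₂)
   = 301.9213·0.994747 − 117.0049·0.680828·0.975602 = 222.618782
B₀ = V₀ − E₀ = 301.9213 − 222.618782 = 79.302518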